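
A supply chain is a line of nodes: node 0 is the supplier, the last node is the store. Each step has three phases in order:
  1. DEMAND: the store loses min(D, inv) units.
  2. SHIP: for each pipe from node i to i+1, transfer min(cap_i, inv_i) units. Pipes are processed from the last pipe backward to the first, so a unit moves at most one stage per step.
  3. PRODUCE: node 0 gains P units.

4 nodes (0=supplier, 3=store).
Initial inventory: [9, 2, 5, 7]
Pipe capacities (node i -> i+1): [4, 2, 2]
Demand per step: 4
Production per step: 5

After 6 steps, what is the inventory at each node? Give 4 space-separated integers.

Step 1: demand=4,sold=4 ship[2->3]=2 ship[1->2]=2 ship[0->1]=4 prod=5 -> inv=[10 4 5 5]
Step 2: demand=4,sold=4 ship[2->3]=2 ship[1->2]=2 ship[0->1]=4 prod=5 -> inv=[11 6 5 3]
Step 3: demand=4,sold=3 ship[2->3]=2 ship[1->2]=2 ship[0->1]=4 prod=5 -> inv=[12 8 5 2]
Step 4: demand=4,sold=2 ship[2->3]=2 ship[1->2]=2 ship[0->1]=4 prod=5 -> inv=[13 10 5 2]
Step 5: demand=4,sold=2 ship[2->3]=2 ship[1->2]=2 ship[0->1]=4 prod=5 -> inv=[14 12 5 2]
Step 6: demand=4,sold=2 ship[2->3]=2 ship[1->2]=2 ship[0->1]=4 prod=5 -> inv=[15 14 5 2]

15 14 5 2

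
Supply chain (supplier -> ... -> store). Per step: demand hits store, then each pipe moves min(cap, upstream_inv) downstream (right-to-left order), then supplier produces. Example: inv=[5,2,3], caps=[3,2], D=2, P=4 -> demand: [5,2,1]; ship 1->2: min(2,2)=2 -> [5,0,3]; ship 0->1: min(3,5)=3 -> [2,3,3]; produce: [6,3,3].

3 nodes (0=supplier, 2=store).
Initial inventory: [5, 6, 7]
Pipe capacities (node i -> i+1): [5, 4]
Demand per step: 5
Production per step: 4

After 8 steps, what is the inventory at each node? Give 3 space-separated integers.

Step 1: demand=5,sold=5 ship[1->2]=4 ship[0->1]=5 prod=4 -> inv=[4 7 6]
Step 2: demand=5,sold=5 ship[1->2]=4 ship[0->1]=4 prod=4 -> inv=[4 7 5]
Step 3: demand=5,sold=5 ship[1->2]=4 ship[0->1]=4 prod=4 -> inv=[4 7 4]
Step 4: demand=5,sold=4 ship[1->2]=4 ship[0->1]=4 prod=4 -> inv=[4 7 4]
Step 5: demand=5,sold=4 ship[1->2]=4 ship[0->1]=4 prod=4 -> inv=[4 7 4]
Step 6: demand=5,sold=4 ship[1->2]=4 ship[0->1]=4 prod=4 -> inv=[4 7 4]
Step 7: demand=5,sold=4 ship[1->2]=4 ship[0->1]=4 prod=4 -> inv=[4 7 4]
Step 8: demand=5,sold=4 ship[1->2]=4 ship[0->1]=4 prod=4 -> inv=[4 7 4]

4 7 4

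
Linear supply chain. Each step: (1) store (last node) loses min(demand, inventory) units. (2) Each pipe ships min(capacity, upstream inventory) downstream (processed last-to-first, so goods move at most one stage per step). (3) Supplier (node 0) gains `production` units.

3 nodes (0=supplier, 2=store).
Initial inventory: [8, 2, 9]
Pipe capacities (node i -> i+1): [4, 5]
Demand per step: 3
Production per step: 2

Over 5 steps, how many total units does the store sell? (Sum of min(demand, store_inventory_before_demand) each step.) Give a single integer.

Answer: 15

Derivation:
Step 1: sold=3 (running total=3) -> [6 4 8]
Step 2: sold=3 (running total=6) -> [4 4 9]
Step 3: sold=3 (running total=9) -> [2 4 10]
Step 4: sold=3 (running total=12) -> [2 2 11]
Step 5: sold=3 (running total=15) -> [2 2 10]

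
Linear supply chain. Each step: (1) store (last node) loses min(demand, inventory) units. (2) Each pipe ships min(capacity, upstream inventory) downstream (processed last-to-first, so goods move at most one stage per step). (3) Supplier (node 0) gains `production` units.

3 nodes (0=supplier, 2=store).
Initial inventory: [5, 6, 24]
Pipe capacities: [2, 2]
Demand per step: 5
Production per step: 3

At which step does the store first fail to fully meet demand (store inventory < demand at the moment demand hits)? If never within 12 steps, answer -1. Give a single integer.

Step 1: demand=5,sold=5 ship[1->2]=2 ship[0->1]=2 prod=3 -> [6 6 21]
Step 2: demand=5,sold=5 ship[1->2]=2 ship[0->1]=2 prod=3 -> [7 6 18]
Step 3: demand=5,sold=5 ship[1->2]=2 ship[0->1]=2 prod=3 -> [8 6 15]
Step 4: demand=5,sold=5 ship[1->2]=2 ship[0->1]=2 prod=3 -> [9 6 12]
Step 5: demand=5,sold=5 ship[1->2]=2 ship[0->1]=2 prod=3 -> [10 6 9]
Step 6: demand=5,sold=5 ship[1->2]=2 ship[0->1]=2 prod=3 -> [11 6 6]
Step 7: demand=5,sold=5 ship[1->2]=2 ship[0->1]=2 prod=3 -> [12 6 3]
Step 8: demand=5,sold=3 ship[1->2]=2 ship[0->1]=2 prod=3 -> [13 6 2]
Step 9: demand=5,sold=2 ship[1->2]=2 ship[0->1]=2 prod=3 -> [14 6 2]
Step 10: demand=5,sold=2 ship[1->2]=2 ship[0->1]=2 prod=3 -> [15 6 2]
Step 11: demand=5,sold=2 ship[1->2]=2 ship[0->1]=2 prod=3 -> [16 6 2]
Step 12: demand=5,sold=2 ship[1->2]=2 ship[0->1]=2 prod=3 -> [17 6 2]
First stockout at step 8

8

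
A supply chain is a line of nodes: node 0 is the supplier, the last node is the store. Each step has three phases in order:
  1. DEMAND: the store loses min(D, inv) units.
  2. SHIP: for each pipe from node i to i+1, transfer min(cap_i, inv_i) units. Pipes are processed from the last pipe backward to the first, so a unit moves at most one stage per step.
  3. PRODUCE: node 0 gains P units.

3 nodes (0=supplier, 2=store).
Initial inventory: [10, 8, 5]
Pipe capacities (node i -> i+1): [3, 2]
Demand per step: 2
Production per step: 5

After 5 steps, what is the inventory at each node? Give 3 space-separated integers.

Step 1: demand=2,sold=2 ship[1->2]=2 ship[0->1]=3 prod=5 -> inv=[12 9 5]
Step 2: demand=2,sold=2 ship[1->2]=2 ship[0->1]=3 prod=5 -> inv=[14 10 5]
Step 3: demand=2,sold=2 ship[1->2]=2 ship[0->1]=3 prod=5 -> inv=[16 11 5]
Step 4: demand=2,sold=2 ship[1->2]=2 ship[0->1]=3 prod=5 -> inv=[18 12 5]
Step 5: demand=2,sold=2 ship[1->2]=2 ship[0->1]=3 prod=5 -> inv=[20 13 5]

20 13 5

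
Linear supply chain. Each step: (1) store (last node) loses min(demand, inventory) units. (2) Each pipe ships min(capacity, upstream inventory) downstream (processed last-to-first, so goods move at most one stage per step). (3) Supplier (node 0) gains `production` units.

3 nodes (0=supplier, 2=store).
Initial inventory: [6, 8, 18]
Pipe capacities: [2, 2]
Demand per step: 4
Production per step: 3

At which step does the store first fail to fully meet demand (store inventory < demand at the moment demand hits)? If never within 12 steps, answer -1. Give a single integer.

Step 1: demand=4,sold=4 ship[1->2]=2 ship[0->1]=2 prod=3 -> [7 8 16]
Step 2: demand=4,sold=4 ship[1->2]=2 ship[0->1]=2 prod=3 -> [8 8 14]
Step 3: demand=4,sold=4 ship[1->2]=2 ship[0->1]=2 prod=3 -> [9 8 12]
Step 4: demand=4,sold=4 ship[1->2]=2 ship[0->1]=2 prod=3 -> [10 8 10]
Step 5: demand=4,sold=4 ship[1->2]=2 ship[0->1]=2 prod=3 -> [11 8 8]
Step 6: demand=4,sold=4 ship[1->2]=2 ship[0->1]=2 prod=3 -> [12 8 6]
Step 7: demand=4,sold=4 ship[1->2]=2 ship[0->1]=2 prod=3 -> [13 8 4]
Step 8: demand=4,sold=4 ship[1->2]=2 ship[0->1]=2 prod=3 -> [14 8 2]
Step 9: demand=4,sold=2 ship[1->2]=2 ship[0->1]=2 prod=3 -> [15 8 2]
Step 10: demand=4,sold=2 ship[1->2]=2 ship[0->1]=2 prod=3 -> [16 8 2]
Step 11: demand=4,sold=2 ship[1->2]=2 ship[0->1]=2 prod=3 -> [17 8 2]
Step 12: demand=4,sold=2 ship[1->2]=2 ship[0->1]=2 prod=3 -> [18 8 2]
First stockout at step 9

9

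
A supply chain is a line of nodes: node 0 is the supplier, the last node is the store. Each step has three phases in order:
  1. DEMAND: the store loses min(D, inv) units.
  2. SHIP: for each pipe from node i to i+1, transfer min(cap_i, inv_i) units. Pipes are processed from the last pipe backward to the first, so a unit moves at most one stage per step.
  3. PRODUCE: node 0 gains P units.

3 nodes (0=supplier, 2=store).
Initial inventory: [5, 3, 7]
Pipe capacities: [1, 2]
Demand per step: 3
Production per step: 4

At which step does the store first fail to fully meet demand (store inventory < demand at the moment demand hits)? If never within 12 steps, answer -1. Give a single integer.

Step 1: demand=3,sold=3 ship[1->2]=2 ship[0->1]=1 prod=4 -> [8 2 6]
Step 2: demand=3,sold=3 ship[1->2]=2 ship[0->1]=1 prod=4 -> [11 1 5]
Step 3: demand=3,sold=3 ship[1->2]=1 ship[0->1]=1 prod=4 -> [14 1 3]
Step 4: demand=3,sold=3 ship[1->2]=1 ship[0->1]=1 prod=4 -> [17 1 1]
Step 5: demand=3,sold=1 ship[1->2]=1 ship[0->1]=1 prod=4 -> [20 1 1]
Step 6: demand=3,sold=1 ship[1->2]=1 ship[0->1]=1 prod=4 -> [23 1 1]
Step 7: demand=3,sold=1 ship[1->2]=1 ship[0->1]=1 prod=4 -> [26 1 1]
Step 8: demand=3,sold=1 ship[1->2]=1 ship[0->1]=1 prod=4 -> [29 1 1]
Step 9: demand=3,sold=1 ship[1->2]=1 ship[0->1]=1 prod=4 -> [32 1 1]
Step 10: demand=3,sold=1 ship[1->2]=1 ship[0->1]=1 prod=4 -> [35 1 1]
Step 11: demand=3,sold=1 ship[1->2]=1 ship[0->1]=1 prod=4 -> [38 1 1]
Step 12: demand=3,sold=1 ship[1->2]=1 ship[0->1]=1 prod=4 -> [41 1 1]
First stockout at step 5

5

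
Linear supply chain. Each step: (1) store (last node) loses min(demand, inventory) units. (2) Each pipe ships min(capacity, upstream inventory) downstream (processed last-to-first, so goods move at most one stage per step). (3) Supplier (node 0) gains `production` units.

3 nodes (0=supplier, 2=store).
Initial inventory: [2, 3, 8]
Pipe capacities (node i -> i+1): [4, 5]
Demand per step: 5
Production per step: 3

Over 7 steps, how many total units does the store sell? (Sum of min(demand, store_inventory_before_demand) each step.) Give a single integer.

Answer: 25

Derivation:
Step 1: sold=5 (running total=5) -> [3 2 6]
Step 2: sold=5 (running total=10) -> [3 3 3]
Step 3: sold=3 (running total=13) -> [3 3 3]
Step 4: sold=3 (running total=16) -> [3 3 3]
Step 5: sold=3 (running total=19) -> [3 3 3]
Step 6: sold=3 (running total=22) -> [3 3 3]
Step 7: sold=3 (running total=25) -> [3 3 3]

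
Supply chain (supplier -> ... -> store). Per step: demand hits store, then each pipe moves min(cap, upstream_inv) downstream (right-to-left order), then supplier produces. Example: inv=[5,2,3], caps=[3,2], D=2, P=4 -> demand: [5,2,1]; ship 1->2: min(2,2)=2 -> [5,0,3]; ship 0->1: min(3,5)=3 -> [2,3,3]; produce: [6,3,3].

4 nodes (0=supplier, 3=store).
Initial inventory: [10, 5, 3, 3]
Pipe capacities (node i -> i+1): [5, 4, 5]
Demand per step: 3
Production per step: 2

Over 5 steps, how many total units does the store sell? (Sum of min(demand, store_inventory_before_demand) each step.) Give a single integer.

Answer: 15

Derivation:
Step 1: sold=3 (running total=3) -> [7 6 4 3]
Step 2: sold=3 (running total=6) -> [4 7 4 4]
Step 3: sold=3 (running total=9) -> [2 7 4 5]
Step 4: sold=3 (running total=12) -> [2 5 4 6]
Step 5: sold=3 (running total=15) -> [2 3 4 7]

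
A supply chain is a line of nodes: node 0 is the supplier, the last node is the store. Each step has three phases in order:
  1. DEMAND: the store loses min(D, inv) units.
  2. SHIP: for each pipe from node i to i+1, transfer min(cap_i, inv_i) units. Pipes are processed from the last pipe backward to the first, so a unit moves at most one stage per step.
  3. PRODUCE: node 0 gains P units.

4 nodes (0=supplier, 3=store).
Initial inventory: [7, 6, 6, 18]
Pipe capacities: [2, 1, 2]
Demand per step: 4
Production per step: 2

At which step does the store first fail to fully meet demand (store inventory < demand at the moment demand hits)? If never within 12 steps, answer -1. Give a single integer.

Step 1: demand=4,sold=4 ship[2->3]=2 ship[1->2]=1 ship[0->1]=2 prod=2 -> [7 7 5 16]
Step 2: demand=4,sold=4 ship[2->3]=2 ship[1->2]=1 ship[0->1]=2 prod=2 -> [7 8 4 14]
Step 3: demand=4,sold=4 ship[2->3]=2 ship[1->2]=1 ship[0->1]=2 prod=2 -> [7 9 3 12]
Step 4: demand=4,sold=4 ship[2->3]=2 ship[1->2]=1 ship[0->1]=2 prod=2 -> [7 10 2 10]
Step 5: demand=4,sold=4 ship[2->3]=2 ship[1->2]=1 ship[0->1]=2 prod=2 -> [7 11 1 8]
Step 6: demand=4,sold=4 ship[2->3]=1 ship[1->2]=1 ship[0->1]=2 prod=2 -> [7 12 1 5]
Step 7: demand=4,sold=4 ship[2->3]=1 ship[1->2]=1 ship[0->1]=2 prod=2 -> [7 13 1 2]
Step 8: demand=4,sold=2 ship[2->3]=1 ship[1->2]=1 ship[0->1]=2 prod=2 -> [7 14 1 1]
Step 9: demand=4,sold=1 ship[2->3]=1 ship[1->2]=1 ship[0->1]=2 prod=2 -> [7 15 1 1]
Step 10: demand=4,sold=1 ship[2->3]=1 ship[1->2]=1 ship[0->1]=2 prod=2 -> [7 16 1 1]
Step 11: demand=4,sold=1 ship[2->3]=1 ship[1->2]=1 ship[0->1]=2 prod=2 -> [7 17 1 1]
Step 12: demand=4,sold=1 ship[2->3]=1 ship[1->2]=1 ship[0->1]=2 prod=2 -> [7 18 1 1]
First stockout at step 8

8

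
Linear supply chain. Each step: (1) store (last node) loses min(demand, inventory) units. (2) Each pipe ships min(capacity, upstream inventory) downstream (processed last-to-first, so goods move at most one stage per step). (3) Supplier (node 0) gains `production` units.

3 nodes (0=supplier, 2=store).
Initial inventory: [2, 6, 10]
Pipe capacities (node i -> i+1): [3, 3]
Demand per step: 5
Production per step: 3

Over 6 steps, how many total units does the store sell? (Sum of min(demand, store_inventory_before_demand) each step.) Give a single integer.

Answer: 25

Derivation:
Step 1: sold=5 (running total=5) -> [3 5 8]
Step 2: sold=5 (running total=10) -> [3 5 6]
Step 3: sold=5 (running total=15) -> [3 5 4]
Step 4: sold=4 (running total=19) -> [3 5 3]
Step 5: sold=3 (running total=22) -> [3 5 3]
Step 6: sold=3 (running total=25) -> [3 5 3]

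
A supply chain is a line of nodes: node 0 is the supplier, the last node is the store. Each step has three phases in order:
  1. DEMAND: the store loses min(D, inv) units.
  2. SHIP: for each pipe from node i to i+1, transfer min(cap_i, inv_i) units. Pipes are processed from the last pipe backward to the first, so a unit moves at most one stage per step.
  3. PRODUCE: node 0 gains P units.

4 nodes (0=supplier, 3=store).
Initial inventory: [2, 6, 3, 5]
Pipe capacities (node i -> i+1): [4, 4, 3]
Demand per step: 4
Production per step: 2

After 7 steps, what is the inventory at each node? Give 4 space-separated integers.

Step 1: demand=4,sold=4 ship[2->3]=3 ship[1->2]=4 ship[0->1]=2 prod=2 -> inv=[2 4 4 4]
Step 2: demand=4,sold=4 ship[2->3]=3 ship[1->2]=4 ship[0->1]=2 prod=2 -> inv=[2 2 5 3]
Step 3: demand=4,sold=3 ship[2->3]=3 ship[1->2]=2 ship[0->1]=2 prod=2 -> inv=[2 2 4 3]
Step 4: demand=4,sold=3 ship[2->3]=3 ship[1->2]=2 ship[0->1]=2 prod=2 -> inv=[2 2 3 3]
Step 5: demand=4,sold=3 ship[2->3]=3 ship[1->2]=2 ship[0->1]=2 prod=2 -> inv=[2 2 2 3]
Step 6: demand=4,sold=3 ship[2->3]=2 ship[1->2]=2 ship[0->1]=2 prod=2 -> inv=[2 2 2 2]
Step 7: demand=4,sold=2 ship[2->3]=2 ship[1->2]=2 ship[0->1]=2 prod=2 -> inv=[2 2 2 2]

2 2 2 2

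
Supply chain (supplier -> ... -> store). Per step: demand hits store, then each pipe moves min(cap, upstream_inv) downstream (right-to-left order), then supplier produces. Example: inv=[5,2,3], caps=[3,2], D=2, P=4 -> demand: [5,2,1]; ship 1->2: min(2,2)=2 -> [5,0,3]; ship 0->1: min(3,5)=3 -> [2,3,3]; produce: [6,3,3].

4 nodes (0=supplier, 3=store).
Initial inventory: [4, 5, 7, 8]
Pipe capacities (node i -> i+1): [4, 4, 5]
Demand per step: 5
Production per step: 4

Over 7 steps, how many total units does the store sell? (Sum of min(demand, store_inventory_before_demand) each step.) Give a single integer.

Step 1: sold=5 (running total=5) -> [4 5 6 8]
Step 2: sold=5 (running total=10) -> [4 5 5 8]
Step 3: sold=5 (running total=15) -> [4 5 4 8]
Step 4: sold=5 (running total=20) -> [4 5 4 7]
Step 5: sold=5 (running total=25) -> [4 5 4 6]
Step 6: sold=5 (running total=30) -> [4 5 4 5]
Step 7: sold=5 (running total=35) -> [4 5 4 4]

Answer: 35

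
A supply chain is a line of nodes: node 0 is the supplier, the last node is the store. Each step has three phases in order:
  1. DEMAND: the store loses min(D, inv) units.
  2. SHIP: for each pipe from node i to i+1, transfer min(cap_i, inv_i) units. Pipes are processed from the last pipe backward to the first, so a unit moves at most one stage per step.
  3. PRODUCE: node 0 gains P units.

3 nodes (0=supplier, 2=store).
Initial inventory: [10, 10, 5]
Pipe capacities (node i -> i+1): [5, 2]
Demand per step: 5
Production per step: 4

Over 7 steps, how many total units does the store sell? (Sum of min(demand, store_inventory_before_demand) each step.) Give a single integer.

Step 1: sold=5 (running total=5) -> [9 13 2]
Step 2: sold=2 (running total=7) -> [8 16 2]
Step 3: sold=2 (running total=9) -> [7 19 2]
Step 4: sold=2 (running total=11) -> [6 22 2]
Step 5: sold=2 (running total=13) -> [5 25 2]
Step 6: sold=2 (running total=15) -> [4 28 2]
Step 7: sold=2 (running total=17) -> [4 30 2]

Answer: 17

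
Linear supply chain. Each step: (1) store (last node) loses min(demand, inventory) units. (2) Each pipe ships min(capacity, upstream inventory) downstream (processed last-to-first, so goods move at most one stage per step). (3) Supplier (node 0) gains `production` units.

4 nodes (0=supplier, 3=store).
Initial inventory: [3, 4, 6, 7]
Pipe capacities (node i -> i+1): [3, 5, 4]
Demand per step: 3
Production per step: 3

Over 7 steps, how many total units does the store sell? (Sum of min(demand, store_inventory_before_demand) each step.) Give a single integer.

Step 1: sold=3 (running total=3) -> [3 3 6 8]
Step 2: sold=3 (running total=6) -> [3 3 5 9]
Step 3: sold=3 (running total=9) -> [3 3 4 10]
Step 4: sold=3 (running total=12) -> [3 3 3 11]
Step 5: sold=3 (running total=15) -> [3 3 3 11]
Step 6: sold=3 (running total=18) -> [3 3 3 11]
Step 7: sold=3 (running total=21) -> [3 3 3 11]

Answer: 21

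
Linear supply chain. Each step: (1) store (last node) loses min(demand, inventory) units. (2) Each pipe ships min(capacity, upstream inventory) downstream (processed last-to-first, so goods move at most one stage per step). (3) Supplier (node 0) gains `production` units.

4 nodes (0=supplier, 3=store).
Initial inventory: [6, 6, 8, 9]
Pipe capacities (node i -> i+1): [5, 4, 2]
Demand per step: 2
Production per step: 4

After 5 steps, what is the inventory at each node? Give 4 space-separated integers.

Step 1: demand=2,sold=2 ship[2->3]=2 ship[1->2]=4 ship[0->1]=5 prod=4 -> inv=[5 7 10 9]
Step 2: demand=2,sold=2 ship[2->3]=2 ship[1->2]=4 ship[0->1]=5 prod=4 -> inv=[4 8 12 9]
Step 3: demand=2,sold=2 ship[2->3]=2 ship[1->2]=4 ship[0->1]=4 prod=4 -> inv=[4 8 14 9]
Step 4: demand=2,sold=2 ship[2->3]=2 ship[1->2]=4 ship[0->1]=4 prod=4 -> inv=[4 8 16 9]
Step 5: demand=2,sold=2 ship[2->3]=2 ship[1->2]=4 ship[0->1]=4 prod=4 -> inv=[4 8 18 9]

4 8 18 9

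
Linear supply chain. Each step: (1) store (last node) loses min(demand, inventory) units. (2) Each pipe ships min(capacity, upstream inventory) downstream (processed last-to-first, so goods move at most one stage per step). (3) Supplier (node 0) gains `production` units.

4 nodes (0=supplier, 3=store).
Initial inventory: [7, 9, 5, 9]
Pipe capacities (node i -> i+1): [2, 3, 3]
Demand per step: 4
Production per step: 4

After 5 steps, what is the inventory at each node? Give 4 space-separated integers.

Step 1: demand=4,sold=4 ship[2->3]=3 ship[1->2]=3 ship[0->1]=2 prod=4 -> inv=[9 8 5 8]
Step 2: demand=4,sold=4 ship[2->3]=3 ship[1->2]=3 ship[0->1]=2 prod=4 -> inv=[11 7 5 7]
Step 3: demand=4,sold=4 ship[2->3]=3 ship[1->2]=3 ship[0->1]=2 prod=4 -> inv=[13 6 5 6]
Step 4: demand=4,sold=4 ship[2->3]=3 ship[1->2]=3 ship[0->1]=2 prod=4 -> inv=[15 5 5 5]
Step 5: demand=4,sold=4 ship[2->3]=3 ship[1->2]=3 ship[0->1]=2 prod=4 -> inv=[17 4 5 4]

17 4 5 4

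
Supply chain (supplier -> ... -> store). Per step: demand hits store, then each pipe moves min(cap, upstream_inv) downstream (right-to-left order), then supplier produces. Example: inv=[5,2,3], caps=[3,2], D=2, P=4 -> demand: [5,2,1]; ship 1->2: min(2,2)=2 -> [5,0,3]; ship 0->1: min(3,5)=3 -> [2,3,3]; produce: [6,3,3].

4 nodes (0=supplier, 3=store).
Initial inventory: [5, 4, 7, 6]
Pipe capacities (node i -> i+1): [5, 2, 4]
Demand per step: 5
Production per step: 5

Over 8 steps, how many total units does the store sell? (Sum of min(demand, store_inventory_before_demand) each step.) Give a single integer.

Step 1: sold=5 (running total=5) -> [5 7 5 5]
Step 2: sold=5 (running total=10) -> [5 10 3 4]
Step 3: sold=4 (running total=14) -> [5 13 2 3]
Step 4: sold=3 (running total=17) -> [5 16 2 2]
Step 5: sold=2 (running total=19) -> [5 19 2 2]
Step 6: sold=2 (running total=21) -> [5 22 2 2]
Step 7: sold=2 (running total=23) -> [5 25 2 2]
Step 8: sold=2 (running total=25) -> [5 28 2 2]

Answer: 25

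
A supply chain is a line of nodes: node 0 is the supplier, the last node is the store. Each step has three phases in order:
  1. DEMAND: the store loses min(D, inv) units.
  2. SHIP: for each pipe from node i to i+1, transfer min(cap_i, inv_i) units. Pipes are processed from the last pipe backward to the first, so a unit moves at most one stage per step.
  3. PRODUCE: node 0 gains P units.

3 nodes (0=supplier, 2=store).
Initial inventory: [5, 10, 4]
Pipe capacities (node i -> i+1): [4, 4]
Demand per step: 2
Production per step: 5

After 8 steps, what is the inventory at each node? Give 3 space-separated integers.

Step 1: demand=2,sold=2 ship[1->2]=4 ship[0->1]=4 prod=5 -> inv=[6 10 6]
Step 2: demand=2,sold=2 ship[1->2]=4 ship[0->1]=4 prod=5 -> inv=[7 10 8]
Step 3: demand=2,sold=2 ship[1->2]=4 ship[0->1]=4 prod=5 -> inv=[8 10 10]
Step 4: demand=2,sold=2 ship[1->2]=4 ship[0->1]=4 prod=5 -> inv=[9 10 12]
Step 5: demand=2,sold=2 ship[1->2]=4 ship[0->1]=4 prod=5 -> inv=[10 10 14]
Step 6: demand=2,sold=2 ship[1->2]=4 ship[0->1]=4 prod=5 -> inv=[11 10 16]
Step 7: demand=2,sold=2 ship[1->2]=4 ship[0->1]=4 prod=5 -> inv=[12 10 18]
Step 8: demand=2,sold=2 ship[1->2]=4 ship[0->1]=4 prod=5 -> inv=[13 10 20]

13 10 20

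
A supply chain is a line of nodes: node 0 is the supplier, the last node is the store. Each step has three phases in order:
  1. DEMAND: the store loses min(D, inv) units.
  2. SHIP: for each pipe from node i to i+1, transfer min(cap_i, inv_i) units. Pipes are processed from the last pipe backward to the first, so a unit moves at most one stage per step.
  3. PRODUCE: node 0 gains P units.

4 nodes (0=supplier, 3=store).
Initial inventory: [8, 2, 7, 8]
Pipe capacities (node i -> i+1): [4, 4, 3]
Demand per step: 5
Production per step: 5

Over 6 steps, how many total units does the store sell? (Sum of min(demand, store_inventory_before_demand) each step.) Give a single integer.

Answer: 23

Derivation:
Step 1: sold=5 (running total=5) -> [9 4 6 6]
Step 2: sold=5 (running total=10) -> [10 4 7 4]
Step 3: sold=4 (running total=14) -> [11 4 8 3]
Step 4: sold=3 (running total=17) -> [12 4 9 3]
Step 5: sold=3 (running total=20) -> [13 4 10 3]
Step 6: sold=3 (running total=23) -> [14 4 11 3]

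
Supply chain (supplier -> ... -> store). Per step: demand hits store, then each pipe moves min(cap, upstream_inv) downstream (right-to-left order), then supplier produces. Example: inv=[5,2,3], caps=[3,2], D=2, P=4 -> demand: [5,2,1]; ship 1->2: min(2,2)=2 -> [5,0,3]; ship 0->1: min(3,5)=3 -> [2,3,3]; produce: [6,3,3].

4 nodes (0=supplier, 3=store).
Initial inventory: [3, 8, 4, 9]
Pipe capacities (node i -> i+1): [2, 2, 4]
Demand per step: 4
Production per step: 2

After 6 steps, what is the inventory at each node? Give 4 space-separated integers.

Step 1: demand=4,sold=4 ship[2->3]=4 ship[1->2]=2 ship[0->1]=2 prod=2 -> inv=[3 8 2 9]
Step 2: demand=4,sold=4 ship[2->3]=2 ship[1->2]=2 ship[0->1]=2 prod=2 -> inv=[3 8 2 7]
Step 3: demand=4,sold=4 ship[2->3]=2 ship[1->2]=2 ship[0->1]=2 prod=2 -> inv=[3 8 2 5]
Step 4: demand=4,sold=4 ship[2->3]=2 ship[1->2]=2 ship[0->1]=2 prod=2 -> inv=[3 8 2 3]
Step 5: demand=4,sold=3 ship[2->3]=2 ship[1->2]=2 ship[0->1]=2 prod=2 -> inv=[3 8 2 2]
Step 6: demand=4,sold=2 ship[2->3]=2 ship[1->2]=2 ship[0->1]=2 prod=2 -> inv=[3 8 2 2]

3 8 2 2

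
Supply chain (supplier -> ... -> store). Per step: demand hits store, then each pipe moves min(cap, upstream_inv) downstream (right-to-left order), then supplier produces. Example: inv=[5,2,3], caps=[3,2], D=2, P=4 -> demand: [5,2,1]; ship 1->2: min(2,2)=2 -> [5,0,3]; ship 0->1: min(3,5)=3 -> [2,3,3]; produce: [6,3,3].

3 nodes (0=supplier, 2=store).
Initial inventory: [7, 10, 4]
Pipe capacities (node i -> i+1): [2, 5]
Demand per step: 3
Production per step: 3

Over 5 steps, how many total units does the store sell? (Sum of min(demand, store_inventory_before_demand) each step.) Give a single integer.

Answer: 15

Derivation:
Step 1: sold=3 (running total=3) -> [8 7 6]
Step 2: sold=3 (running total=6) -> [9 4 8]
Step 3: sold=3 (running total=9) -> [10 2 9]
Step 4: sold=3 (running total=12) -> [11 2 8]
Step 5: sold=3 (running total=15) -> [12 2 7]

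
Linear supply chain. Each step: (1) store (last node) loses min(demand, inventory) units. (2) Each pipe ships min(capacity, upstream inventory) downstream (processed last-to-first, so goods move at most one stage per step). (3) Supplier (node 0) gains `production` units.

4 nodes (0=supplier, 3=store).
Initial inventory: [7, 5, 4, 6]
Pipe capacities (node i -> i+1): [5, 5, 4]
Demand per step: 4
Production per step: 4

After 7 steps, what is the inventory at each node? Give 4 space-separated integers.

Step 1: demand=4,sold=4 ship[2->3]=4 ship[1->2]=5 ship[0->1]=5 prod=4 -> inv=[6 5 5 6]
Step 2: demand=4,sold=4 ship[2->3]=4 ship[1->2]=5 ship[0->1]=5 prod=4 -> inv=[5 5 6 6]
Step 3: demand=4,sold=4 ship[2->3]=4 ship[1->2]=5 ship[0->1]=5 prod=4 -> inv=[4 5 7 6]
Step 4: demand=4,sold=4 ship[2->3]=4 ship[1->2]=5 ship[0->1]=4 prod=4 -> inv=[4 4 8 6]
Step 5: demand=4,sold=4 ship[2->3]=4 ship[1->2]=4 ship[0->1]=4 prod=4 -> inv=[4 4 8 6]
Step 6: demand=4,sold=4 ship[2->3]=4 ship[1->2]=4 ship[0->1]=4 prod=4 -> inv=[4 4 8 6]
Step 7: demand=4,sold=4 ship[2->3]=4 ship[1->2]=4 ship[0->1]=4 prod=4 -> inv=[4 4 8 6]

4 4 8 6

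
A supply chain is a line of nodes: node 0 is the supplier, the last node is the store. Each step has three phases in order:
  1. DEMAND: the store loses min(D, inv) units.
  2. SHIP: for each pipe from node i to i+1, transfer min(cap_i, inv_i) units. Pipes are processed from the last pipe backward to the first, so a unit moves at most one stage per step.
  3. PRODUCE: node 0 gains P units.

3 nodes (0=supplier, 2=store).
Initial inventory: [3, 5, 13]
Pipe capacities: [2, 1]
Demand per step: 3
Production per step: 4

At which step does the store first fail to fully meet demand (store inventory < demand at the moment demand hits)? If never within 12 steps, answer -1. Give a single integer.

Step 1: demand=3,sold=3 ship[1->2]=1 ship[0->1]=2 prod=4 -> [5 6 11]
Step 2: demand=3,sold=3 ship[1->2]=1 ship[0->1]=2 prod=4 -> [7 7 9]
Step 3: demand=3,sold=3 ship[1->2]=1 ship[0->1]=2 prod=4 -> [9 8 7]
Step 4: demand=3,sold=3 ship[1->2]=1 ship[0->1]=2 prod=4 -> [11 9 5]
Step 5: demand=3,sold=3 ship[1->2]=1 ship[0->1]=2 prod=4 -> [13 10 3]
Step 6: demand=3,sold=3 ship[1->2]=1 ship[0->1]=2 prod=4 -> [15 11 1]
Step 7: demand=3,sold=1 ship[1->2]=1 ship[0->1]=2 prod=4 -> [17 12 1]
Step 8: demand=3,sold=1 ship[1->2]=1 ship[0->1]=2 prod=4 -> [19 13 1]
Step 9: demand=3,sold=1 ship[1->2]=1 ship[0->1]=2 prod=4 -> [21 14 1]
Step 10: demand=3,sold=1 ship[1->2]=1 ship[0->1]=2 prod=4 -> [23 15 1]
Step 11: demand=3,sold=1 ship[1->2]=1 ship[0->1]=2 prod=4 -> [25 16 1]
Step 12: demand=3,sold=1 ship[1->2]=1 ship[0->1]=2 prod=4 -> [27 17 1]
First stockout at step 7

7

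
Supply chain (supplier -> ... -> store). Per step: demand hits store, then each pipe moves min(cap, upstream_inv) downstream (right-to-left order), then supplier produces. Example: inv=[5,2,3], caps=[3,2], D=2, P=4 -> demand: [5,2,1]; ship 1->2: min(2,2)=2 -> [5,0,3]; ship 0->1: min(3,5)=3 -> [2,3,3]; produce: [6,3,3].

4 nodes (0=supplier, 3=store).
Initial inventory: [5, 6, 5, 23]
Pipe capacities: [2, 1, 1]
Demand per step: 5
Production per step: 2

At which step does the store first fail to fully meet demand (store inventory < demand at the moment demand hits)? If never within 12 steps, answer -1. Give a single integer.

Step 1: demand=5,sold=5 ship[2->3]=1 ship[1->2]=1 ship[0->1]=2 prod=2 -> [5 7 5 19]
Step 2: demand=5,sold=5 ship[2->3]=1 ship[1->2]=1 ship[0->1]=2 prod=2 -> [5 8 5 15]
Step 3: demand=5,sold=5 ship[2->3]=1 ship[1->2]=1 ship[0->1]=2 prod=2 -> [5 9 5 11]
Step 4: demand=5,sold=5 ship[2->3]=1 ship[1->2]=1 ship[0->1]=2 prod=2 -> [5 10 5 7]
Step 5: demand=5,sold=5 ship[2->3]=1 ship[1->2]=1 ship[0->1]=2 prod=2 -> [5 11 5 3]
Step 6: demand=5,sold=3 ship[2->3]=1 ship[1->2]=1 ship[0->1]=2 prod=2 -> [5 12 5 1]
Step 7: demand=5,sold=1 ship[2->3]=1 ship[1->2]=1 ship[0->1]=2 prod=2 -> [5 13 5 1]
Step 8: demand=5,sold=1 ship[2->3]=1 ship[1->2]=1 ship[0->1]=2 prod=2 -> [5 14 5 1]
Step 9: demand=5,sold=1 ship[2->3]=1 ship[1->2]=1 ship[0->1]=2 prod=2 -> [5 15 5 1]
Step 10: demand=5,sold=1 ship[2->3]=1 ship[1->2]=1 ship[0->1]=2 prod=2 -> [5 16 5 1]
Step 11: demand=5,sold=1 ship[2->3]=1 ship[1->2]=1 ship[0->1]=2 prod=2 -> [5 17 5 1]
Step 12: demand=5,sold=1 ship[2->3]=1 ship[1->2]=1 ship[0->1]=2 prod=2 -> [5 18 5 1]
First stockout at step 6

6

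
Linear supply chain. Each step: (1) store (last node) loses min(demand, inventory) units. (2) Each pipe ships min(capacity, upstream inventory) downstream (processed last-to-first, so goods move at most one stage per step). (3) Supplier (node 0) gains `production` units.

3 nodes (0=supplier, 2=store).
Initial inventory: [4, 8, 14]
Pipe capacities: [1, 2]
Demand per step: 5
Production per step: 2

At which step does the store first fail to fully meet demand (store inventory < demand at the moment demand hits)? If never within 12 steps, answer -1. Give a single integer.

Step 1: demand=5,sold=5 ship[1->2]=2 ship[0->1]=1 prod=2 -> [5 7 11]
Step 2: demand=5,sold=5 ship[1->2]=2 ship[0->1]=1 prod=2 -> [6 6 8]
Step 3: demand=5,sold=5 ship[1->2]=2 ship[0->1]=1 prod=2 -> [7 5 5]
Step 4: demand=5,sold=5 ship[1->2]=2 ship[0->1]=1 prod=2 -> [8 4 2]
Step 5: demand=5,sold=2 ship[1->2]=2 ship[0->1]=1 prod=2 -> [9 3 2]
Step 6: demand=5,sold=2 ship[1->2]=2 ship[0->1]=1 prod=2 -> [10 2 2]
Step 7: demand=5,sold=2 ship[1->2]=2 ship[0->1]=1 prod=2 -> [11 1 2]
Step 8: demand=5,sold=2 ship[1->2]=1 ship[0->1]=1 prod=2 -> [12 1 1]
Step 9: demand=5,sold=1 ship[1->2]=1 ship[0->1]=1 prod=2 -> [13 1 1]
Step 10: demand=5,sold=1 ship[1->2]=1 ship[0->1]=1 prod=2 -> [14 1 1]
Step 11: demand=5,sold=1 ship[1->2]=1 ship[0->1]=1 prod=2 -> [15 1 1]
Step 12: demand=5,sold=1 ship[1->2]=1 ship[0->1]=1 prod=2 -> [16 1 1]
First stockout at step 5

5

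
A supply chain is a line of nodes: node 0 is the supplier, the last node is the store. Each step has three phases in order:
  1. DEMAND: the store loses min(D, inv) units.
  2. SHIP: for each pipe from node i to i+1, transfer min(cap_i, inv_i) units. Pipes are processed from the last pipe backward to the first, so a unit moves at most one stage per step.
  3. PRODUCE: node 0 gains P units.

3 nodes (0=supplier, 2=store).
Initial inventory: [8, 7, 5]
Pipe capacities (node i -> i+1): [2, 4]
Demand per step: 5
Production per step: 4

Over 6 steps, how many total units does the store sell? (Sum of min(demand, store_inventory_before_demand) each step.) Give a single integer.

Answer: 20

Derivation:
Step 1: sold=5 (running total=5) -> [10 5 4]
Step 2: sold=4 (running total=9) -> [12 3 4]
Step 3: sold=4 (running total=13) -> [14 2 3]
Step 4: sold=3 (running total=16) -> [16 2 2]
Step 5: sold=2 (running total=18) -> [18 2 2]
Step 6: sold=2 (running total=20) -> [20 2 2]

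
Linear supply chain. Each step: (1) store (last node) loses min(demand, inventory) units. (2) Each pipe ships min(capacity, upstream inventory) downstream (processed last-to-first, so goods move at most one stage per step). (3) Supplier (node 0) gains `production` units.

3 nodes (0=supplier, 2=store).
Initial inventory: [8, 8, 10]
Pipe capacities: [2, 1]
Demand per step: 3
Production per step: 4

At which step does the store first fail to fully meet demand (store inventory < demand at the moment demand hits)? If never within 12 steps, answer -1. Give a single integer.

Step 1: demand=3,sold=3 ship[1->2]=1 ship[0->1]=2 prod=4 -> [10 9 8]
Step 2: demand=3,sold=3 ship[1->2]=1 ship[0->1]=2 prod=4 -> [12 10 6]
Step 3: demand=3,sold=3 ship[1->2]=1 ship[0->1]=2 prod=4 -> [14 11 4]
Step 4: demand=3,sold=3 ship[1->2]=1 ship[0->1]=2 prod=4 -> [16 12 2]
Step 5: demand=3,sold=2 ship[1->2]=1 ship[0->1]=2 prod=4 -> [18 13 1]
Step 6: demand=3,sold=1 ship[1->2]=1 ship[0->1]=2 prod=4 -> [20 14 1]
Step 7: demand=3,sold=1 ship[1->2]=1 ship[0->1]=2 prod=4 -> [22 15 1]
Step 8: demand=3,sold=1 ship[1->2]=1 ship[0->1]=2 prod=4 -> [24 16 1]
Step 9: demand=3,sold=1 ship[1->2]=1 ship[0->1]=2 prod=4 -> [26 17 1]
Step 10: demand=3,sold=1 ship[1->2]=1 ship[0->1]=2 prod=4 -> [28 18 1]
Step 11: demand=3,sold=1 ship[1->2]=1 ship[0->1]=2 prod=4 -> [30 19 1]
Step 12: demand=3,sold=1 ship[1->2]=1 ship[0->1]=2 prod=4 -> [32 20 1]
First stockout at step 5

5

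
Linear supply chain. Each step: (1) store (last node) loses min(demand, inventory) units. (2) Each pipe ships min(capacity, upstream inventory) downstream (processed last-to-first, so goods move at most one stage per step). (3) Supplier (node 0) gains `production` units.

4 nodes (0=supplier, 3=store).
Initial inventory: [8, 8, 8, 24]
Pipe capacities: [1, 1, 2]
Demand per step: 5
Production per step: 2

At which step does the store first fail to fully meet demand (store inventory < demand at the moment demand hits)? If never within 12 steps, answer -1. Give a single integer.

Step 1: demand=5,sold=5 ship[2->3]=2 ship[1->2]=1 ship[0->1]=1 prod=2 -> [9 8 7 21]
Step 2: demand=5,sold=5 ship[2->3]=2 ship[1->2]=1 ship[0->1]=1 prod=2 -> [10 8 6 18]
Step 3: demand=5,sold=5 ship[2->3]=2 ship[1->2]=1 ship[0->1]=1 prod=2 -> [11 8 5 15]
Step 4: demand=5,sold=5 ship[2->3]=2 ship[1->2]=1 ship[0->1]=1 prod=2 -> [12 8 4 12]
Step 5: demand=5,sold=5 ship[2->3]=2 ship[1->2]=1 ship[0->1]=1 prod=2 -> [13 8 3 9]
Step 6: demand=5,sold=5 ship[2->3]=2 ship[1->2]=1 ship[0->1]=1 prod=2 -> [14 8 2 6]
Step 7: demand=5,sold=5 ship[2->3]=2 ship[1->2]=1 ship[0->1]=1 prod=2 -> [15 8 1 3]
Step 8: demand=5,sold=3 ship[2->3]=1 ship[1->2]=1 ship[0->1]=1 prod=2 -> [16 8 1 1]
Step 9: demand=5,sold=1 ship[2->3]=1 ship[1->2]=1 ship[0->1]=1 prod=2 -> [17 8 1 1]
Step 10: demand=5,sold=1 ship[2->3]=1 ship[1->2]=1 ship[0->1]=1 prod=2 -> [18 8 1 1]
Step 11: demand=5,sold=1 ship[2->3]=1 ship[1->2]=1 ship[0->1]=1 prod=2 -> [19 8 1 1]
Step 12: demand=5,sold=1 ship[2->3]=1 ship[1->2]=1 ship[0->1]=1 prod=2 -> [20 8 1 1]
First stockout at step 8

8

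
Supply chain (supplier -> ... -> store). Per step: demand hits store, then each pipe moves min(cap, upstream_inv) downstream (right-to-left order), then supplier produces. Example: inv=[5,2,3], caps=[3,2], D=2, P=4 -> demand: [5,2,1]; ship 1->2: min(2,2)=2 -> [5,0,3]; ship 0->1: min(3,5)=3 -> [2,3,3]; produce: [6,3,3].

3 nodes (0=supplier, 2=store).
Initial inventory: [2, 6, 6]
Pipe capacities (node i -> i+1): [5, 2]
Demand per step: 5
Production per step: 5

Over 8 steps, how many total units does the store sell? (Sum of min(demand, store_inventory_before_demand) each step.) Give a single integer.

Step 1: sold=5 (running total=5) -> [5 6 3]
Step 2: sold=3 (running total=8) -> [5 9 2]
Step 3: sold=2 (running total=10) -> [5 12 2]
Step 4: sold=2 (running total=12) -> [5 15 2]
Step 5: sold=2 (running total=14) -> [5 18 2]
Step 6: sold=2 (running total=16) -> [5 21 2]
Step 7: sold=2 (running total=18) -> [5 24 2]
Step 8: sold=2 (running total=20) -> [5 27 2]

Answer: 20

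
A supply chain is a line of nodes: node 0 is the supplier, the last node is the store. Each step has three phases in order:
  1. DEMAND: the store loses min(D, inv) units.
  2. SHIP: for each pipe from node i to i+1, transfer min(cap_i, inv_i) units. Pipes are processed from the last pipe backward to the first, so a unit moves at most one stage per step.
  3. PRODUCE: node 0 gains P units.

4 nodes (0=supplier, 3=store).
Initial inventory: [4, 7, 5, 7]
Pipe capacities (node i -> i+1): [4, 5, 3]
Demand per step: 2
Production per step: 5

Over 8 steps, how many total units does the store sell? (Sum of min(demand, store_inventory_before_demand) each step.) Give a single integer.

Step 1: sold=2 (running total=2) -> [5 6 7 8]
Step 2: sold=2 (running total=4) -> [6 5 9 9]
Step 3: sold=2 (running total=6) -> [7 4 11 10]
Step 4: sold=2 (running total=8) -> [8 4 12 11]
Step 5: sold=2 (running total=10) -> [9 4 13 12]
Step 6: sold=2 (running total=12) -> [10 4 14 13]
Step 7: sold=2 (running total=14) -> [11 4 15 14]
Step 8: sold=2 (running total=16) -> [12 4 16 15]

Answer: 16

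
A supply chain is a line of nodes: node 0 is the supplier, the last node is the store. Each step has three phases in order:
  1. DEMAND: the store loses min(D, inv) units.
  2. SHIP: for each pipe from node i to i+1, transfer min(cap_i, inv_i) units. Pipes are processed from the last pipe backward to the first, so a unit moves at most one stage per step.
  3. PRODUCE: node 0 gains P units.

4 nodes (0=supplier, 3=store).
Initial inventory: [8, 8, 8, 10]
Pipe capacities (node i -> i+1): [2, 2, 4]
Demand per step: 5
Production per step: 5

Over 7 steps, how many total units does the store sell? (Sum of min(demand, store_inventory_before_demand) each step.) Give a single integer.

Step 1: sold=5 (running total=5) -> [11 8 6 9]
Step 2: sold=5 (running total=10) -> [14 8 4 8]
Step 3: sold=5 (running total=15) -> [17 8 2 7]
Step 4: sold=5 (running total=20) -> [20 8 2 4]
Step 5: sold=4 (running total=24) -> [23 8 2 2]
Step 6: sold=2 (running total=26) -> [26 8 2 2]
Step 7: sold=2 (running total=28) -> [29 8 2 2]

Answer: 28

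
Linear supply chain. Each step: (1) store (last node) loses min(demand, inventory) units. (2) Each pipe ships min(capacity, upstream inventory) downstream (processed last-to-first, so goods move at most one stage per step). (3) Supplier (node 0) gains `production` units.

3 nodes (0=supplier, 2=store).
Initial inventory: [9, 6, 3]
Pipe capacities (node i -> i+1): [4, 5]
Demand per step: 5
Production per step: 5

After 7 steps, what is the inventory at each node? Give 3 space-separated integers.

Step 1: demand=5,sold=3 ship[1->2]=5 ship[0->1]=4 prod=5 -> inv=[10 5 5]
Step 2: demand=5,sold=5 ship[1->2]=5 ship[0->1]=4 prod=5 -> inv=[11 4 5]
Step 3: demand=5,sold=5 ship[1->2]=4 ship[0->1]=4 prod=5 -> inv=[12 4 4]
Step 4: demand=5,sold=4 ship[1->2]=4 ship[0->1]=4 prod=5 -> inv=[13 4 4]
Step 5: demand=5,sold=4 ship[1->2]=4 ship[0->1]=4 prod=5 -> inv=[14 4 4]
Step 6: demand=5,sold=4 ship[1->2]=4 ship[0->1]=4 prod=5 -> inv=[15 4 4]
Step 7: demand=5,sold=4 ship[1->2]=4 ship[0->1]=4 prod=5 -> inv=[16 4 4]

16 4 4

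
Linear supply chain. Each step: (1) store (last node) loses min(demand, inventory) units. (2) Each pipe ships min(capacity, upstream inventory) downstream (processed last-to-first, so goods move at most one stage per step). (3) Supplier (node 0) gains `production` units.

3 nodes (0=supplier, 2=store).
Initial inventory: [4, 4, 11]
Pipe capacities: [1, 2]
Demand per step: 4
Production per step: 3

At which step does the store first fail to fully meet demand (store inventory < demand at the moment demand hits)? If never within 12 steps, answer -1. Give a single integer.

Step 1: demand=4,sold=4 ship[1->2]=2 ship[0->1]=1 prod=3 -> [6 3 9]
Step 2: demand=4,sold=4 ship[1->2]=2 ship[0->1]=1 prod=3 -> [8 2 7]
Step 3: demand=4,sold=4 ship[1->2]=2 ship[0->1]=1 prod=3 -> [10 1 5]
Step 4: demand=4,sold=4 ship[1->2]=1 ship[0->1]=1 prod=3 -> [12 1 2]
Step 5: demand=4,sold=2 ship[1->2]=1 ship[0->1]=1 prod=3 -> [14 1 1]
Step 6: demand=4,sold=1 ship[1->2]=1 ship[0->1]=1 prod=3 -> [16 1 1]
Step 7: demand=4,sold=1 ship[1->2]=1 ship[0->1]=1 prod=3 -> [18 1 1]
Step 8: demand=4,sold=1 ship[1->2]=1 ship[0->1]=1 prod=3 -> [20 1 1]
Step 9: demand=4,sold=1 ship[1->2]=1 ship[0->1]=1 prod=3 -> [22 1 1]
Step 10: demand=4,sold=1 ship[1->2]=1 ship[0->1]=1 prod=3 -> [24 1 1]
Step 11: demand=4,sold=1 ship[1->2]=1 ship[0->1]=1 prod=3 -> [26 1 1]
Step 12: demand=4,sold=1 ship[1->2]=1 ship[0->1]=1 prod=3 -> [28 1 1]
First stockout at step 5

5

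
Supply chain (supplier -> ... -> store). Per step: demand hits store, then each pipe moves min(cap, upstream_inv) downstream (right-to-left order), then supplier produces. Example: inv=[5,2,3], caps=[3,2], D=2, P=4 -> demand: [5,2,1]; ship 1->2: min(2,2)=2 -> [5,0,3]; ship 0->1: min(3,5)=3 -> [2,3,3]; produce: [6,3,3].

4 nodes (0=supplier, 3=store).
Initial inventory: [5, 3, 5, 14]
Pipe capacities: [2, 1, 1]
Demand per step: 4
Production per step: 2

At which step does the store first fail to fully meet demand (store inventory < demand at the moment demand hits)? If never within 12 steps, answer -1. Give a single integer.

Step 1: demand=4,sold=4 ship[2->3]=1 ship[1->2]=1 ship[0->1]=2 prod=2 -> [5 4 5 11]
Step 2: demand=4,sold=4 ship[2->3]=1 ship[1->2]=1 ship[0->1]=2 prod=2 -> [5 5 5 8]
Step 3: demand=4,sold=4 ship[2->3]=1 ship[1->2]=1 ship[0->1]=2 prod=2 -> [5 6 5 5]
Step 4: demand=4,sold=4 ship[2->3]=1 ship[1->2]=1 ship[0->1]=2 prod=2 -> [5 7 5 2]
Step 5: demand=4,sold=2 ship[2->3]=1 ship[1->2]=1 ship[0->1]=2 prod=2 -> [5 8 5 1]
Step 6: demand=4,sold=1 ship[2->3]=1 ship[1->2]=1 ship[0->1]=2 prod=2 -> [5 9 5 1]
Step 7: demand=4,sold=1 ship[2->3]=1 ship[1->2]=1 ship[0->1]=2 prod=2 -> [5 10 5 1]
Step 8: demand=4,sold=1 ship[2->3]=1 ship[1->2]=1 ship[0->1]=2 prod=2 -> [5 11 5 1]
Step 9: demand=4,sold=1 ship[2->3]=1 ship[1->2]=1 ship[0->1]=2 prod=2 -> [5 12 5 1]
Step 10: demand=4,sold=1 ship[2->3]=1 ship[1->2]=1 ship[0->1]=2 prod=2 -> [5 13 5 1]
Step 11: demand=4,sold=1 ship[2->3]=1 ship[1->2]=1 ship[0->1]=2 prod=2 -> [5 14 5 1]
Step 12: demand=4,sold=1 ship[2->3]=1 ship[1->2]=1 ship[0->1]=2 prod=2 -> [5 15 5 1]
First stockout at step 5

5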